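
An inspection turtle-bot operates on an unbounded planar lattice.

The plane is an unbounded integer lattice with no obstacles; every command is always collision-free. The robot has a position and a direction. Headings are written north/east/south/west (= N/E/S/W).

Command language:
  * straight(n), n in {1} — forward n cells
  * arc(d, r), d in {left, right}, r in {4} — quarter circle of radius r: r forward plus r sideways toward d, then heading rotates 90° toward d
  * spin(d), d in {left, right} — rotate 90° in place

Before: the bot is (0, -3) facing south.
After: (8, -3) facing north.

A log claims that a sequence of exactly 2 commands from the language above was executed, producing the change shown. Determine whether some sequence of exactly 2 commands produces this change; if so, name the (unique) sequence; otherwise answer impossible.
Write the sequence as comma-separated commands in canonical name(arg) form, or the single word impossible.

key: position moved to (8,-3) AND the heading swung to N — translation plus rotation needed
start: (0, -3) facing south
[1] after arc(left, 4): (4, -7) facing east
[2] after arc(left, 4): (8, -3) facing north
no other 2-command option fits: unique.

arc(left, 4), arc(left, 4)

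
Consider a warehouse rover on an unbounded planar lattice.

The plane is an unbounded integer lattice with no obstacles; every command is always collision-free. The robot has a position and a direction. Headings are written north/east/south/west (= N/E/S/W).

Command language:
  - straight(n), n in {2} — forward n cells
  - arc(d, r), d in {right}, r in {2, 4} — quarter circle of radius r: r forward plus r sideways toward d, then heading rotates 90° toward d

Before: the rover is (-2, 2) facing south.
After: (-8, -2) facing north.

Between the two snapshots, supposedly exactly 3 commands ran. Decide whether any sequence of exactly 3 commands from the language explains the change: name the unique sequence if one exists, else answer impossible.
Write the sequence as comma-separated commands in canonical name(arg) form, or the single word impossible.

key: cell and facing (now N) both changed — the 3 commands mix motion and turning
t0: (-2, 2) facing south
[1] after straight(2): (-2, 0) facing south
[2] after arc(right, 4): (-6, -4) facing west
[3] after arc(right, 2): (-8, -2) facing north
no rival 3-sequence matches.

straight(2), arc(right, 4), arc(right, 2)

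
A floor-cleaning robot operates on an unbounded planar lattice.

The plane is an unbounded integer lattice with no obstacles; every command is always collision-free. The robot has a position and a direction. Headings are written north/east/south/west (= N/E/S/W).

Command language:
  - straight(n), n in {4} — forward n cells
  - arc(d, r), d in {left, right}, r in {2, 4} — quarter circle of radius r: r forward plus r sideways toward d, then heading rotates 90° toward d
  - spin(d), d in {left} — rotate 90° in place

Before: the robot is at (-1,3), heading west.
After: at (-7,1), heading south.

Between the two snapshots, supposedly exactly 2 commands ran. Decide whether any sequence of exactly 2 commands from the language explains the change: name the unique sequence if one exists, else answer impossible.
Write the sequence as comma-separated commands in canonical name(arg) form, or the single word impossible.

straight(4), arc(left, 2)

key: cell and facing (now S) both changed — the 2 commands mix motion and turning
start: at (-1,3), heading west
t=1 straight(4) ⇒ at (-5,3), heading west
t=2 arc(left, 2) ⇒ at (-7,1), heading south
all 36 alternatives checked — unique.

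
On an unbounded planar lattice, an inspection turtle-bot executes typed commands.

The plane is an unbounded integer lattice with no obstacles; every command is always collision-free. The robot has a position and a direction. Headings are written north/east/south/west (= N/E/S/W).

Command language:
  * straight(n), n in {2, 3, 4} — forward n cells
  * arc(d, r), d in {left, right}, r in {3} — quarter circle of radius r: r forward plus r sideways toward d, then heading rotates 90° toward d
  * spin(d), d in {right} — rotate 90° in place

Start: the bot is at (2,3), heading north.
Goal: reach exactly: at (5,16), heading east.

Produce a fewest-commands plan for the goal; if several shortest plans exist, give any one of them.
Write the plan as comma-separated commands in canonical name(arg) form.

from: at (2,3), heading north
1. straight(3) → at (2,6), heading north
2. straight(3) → at (2,9), heading north
3. straight(4) → at (2,13), heading north
4. arc(right, 3) → at (5,16), heading east
minimal: 4 command(s), checked below 4.

straight(3), straight(3), straight(4), arc(right, 3)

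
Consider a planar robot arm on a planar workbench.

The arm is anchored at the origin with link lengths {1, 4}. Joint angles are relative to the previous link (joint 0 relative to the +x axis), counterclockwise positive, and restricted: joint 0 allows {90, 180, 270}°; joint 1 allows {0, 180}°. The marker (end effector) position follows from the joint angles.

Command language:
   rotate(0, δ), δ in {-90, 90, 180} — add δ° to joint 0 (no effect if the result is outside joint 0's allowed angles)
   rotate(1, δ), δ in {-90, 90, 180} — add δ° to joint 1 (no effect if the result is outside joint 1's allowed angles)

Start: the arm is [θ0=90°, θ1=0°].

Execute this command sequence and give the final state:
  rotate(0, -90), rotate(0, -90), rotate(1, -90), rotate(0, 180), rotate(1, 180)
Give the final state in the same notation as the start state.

[θ0=270°, θ1=180°]

t0: [θ0=90°, θ1=0°]
1. rotate(0, -90) → [θ0=90°, θ1=0°]
2. rotate(0, -90) → [θ0=90°, θ1=0°]
3. rotate(1, -90) → [θ0=90°, θ1=0°]
4. rotate(0, 180) → [θ0=270°, θ1=0°]
5. rotate(1, 180) → [θ0=270°, θ1=180°]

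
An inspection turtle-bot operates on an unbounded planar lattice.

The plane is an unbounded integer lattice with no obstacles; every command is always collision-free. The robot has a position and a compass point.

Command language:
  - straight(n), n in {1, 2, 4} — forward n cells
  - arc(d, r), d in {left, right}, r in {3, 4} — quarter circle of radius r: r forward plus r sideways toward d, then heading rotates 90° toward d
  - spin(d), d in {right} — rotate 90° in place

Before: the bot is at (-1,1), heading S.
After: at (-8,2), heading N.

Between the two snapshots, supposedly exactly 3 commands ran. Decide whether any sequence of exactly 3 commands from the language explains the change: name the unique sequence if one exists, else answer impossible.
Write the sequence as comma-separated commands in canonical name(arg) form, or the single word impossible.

arc(right, 4), arc(right, 3), straight(2)

key: cell and facing (now N) both changed — the 3 commands mix motion and turning
begin: at (-1,1), heading S
1. arc(right, 4) → at (-5,-3), heading W
2. arc(right, 3) → at (-8,0), heading N
3. straight(2) → at (-8,2), heading N
uniquely the one of 512 3-step routes that fits.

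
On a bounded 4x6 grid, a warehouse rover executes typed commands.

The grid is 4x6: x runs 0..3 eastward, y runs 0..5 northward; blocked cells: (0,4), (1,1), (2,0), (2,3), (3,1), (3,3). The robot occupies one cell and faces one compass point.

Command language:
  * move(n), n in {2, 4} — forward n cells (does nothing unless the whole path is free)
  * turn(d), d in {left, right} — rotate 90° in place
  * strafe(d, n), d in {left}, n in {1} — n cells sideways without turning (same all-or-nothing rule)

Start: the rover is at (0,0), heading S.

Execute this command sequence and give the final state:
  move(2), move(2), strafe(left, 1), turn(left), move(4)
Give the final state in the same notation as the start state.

at (1,0), heading E

start: at (0,0), heading S
step 1 (move(2)): at (0,0), heading S
step 2 (move(2)): at (0,0), heading S
step 3 (strafe(left, 1)): at (1,0), heading S
step 4 (turn(left)): at (1,0), heading E
step 5 (move(4)): at (1,0), heading E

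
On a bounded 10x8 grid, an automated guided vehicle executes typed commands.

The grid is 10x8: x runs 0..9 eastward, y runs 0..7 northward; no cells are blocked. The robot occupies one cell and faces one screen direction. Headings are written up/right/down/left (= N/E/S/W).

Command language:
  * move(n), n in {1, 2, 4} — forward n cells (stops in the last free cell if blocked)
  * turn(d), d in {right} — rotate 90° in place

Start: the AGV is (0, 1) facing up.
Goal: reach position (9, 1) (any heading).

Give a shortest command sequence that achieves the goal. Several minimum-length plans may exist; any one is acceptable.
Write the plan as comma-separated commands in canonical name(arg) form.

t0: (0, 1) facing up
t=1 turn(right) ⇒ (0, 1) facing right
t=2 move(1) ⇒ (1, 1) facing right
t=3 move(4) ⇒ (5, 1) facing right
t=4 move(4) ⇒ (9, 1) facing right
no 3-step plan works, so 4 is optimal.

turn(right), move(1), move(4), move(4)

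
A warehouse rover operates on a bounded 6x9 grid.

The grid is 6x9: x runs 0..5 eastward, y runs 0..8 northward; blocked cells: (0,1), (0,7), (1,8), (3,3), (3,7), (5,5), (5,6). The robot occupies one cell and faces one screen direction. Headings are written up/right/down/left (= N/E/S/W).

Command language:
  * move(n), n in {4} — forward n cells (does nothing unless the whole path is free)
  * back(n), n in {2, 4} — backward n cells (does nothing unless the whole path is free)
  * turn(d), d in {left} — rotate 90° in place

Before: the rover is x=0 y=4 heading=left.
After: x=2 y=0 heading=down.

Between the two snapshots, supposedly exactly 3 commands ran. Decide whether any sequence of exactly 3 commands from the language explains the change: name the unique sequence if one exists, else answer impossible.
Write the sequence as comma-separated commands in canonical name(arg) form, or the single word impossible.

key: running move(4) before back(2) would end elsewhere — order is forced
initial: x=0 y=4 heading=left
step 1 (back(2)): x=2 y=4 heading=left
step 2 (turn(left)): x=2 y=4 heading=down
step 3 (move(4)): x=2 y=0 heading=down
uniquely the one of 64 3-step routes that fits.

back(2), turn(left), move(4)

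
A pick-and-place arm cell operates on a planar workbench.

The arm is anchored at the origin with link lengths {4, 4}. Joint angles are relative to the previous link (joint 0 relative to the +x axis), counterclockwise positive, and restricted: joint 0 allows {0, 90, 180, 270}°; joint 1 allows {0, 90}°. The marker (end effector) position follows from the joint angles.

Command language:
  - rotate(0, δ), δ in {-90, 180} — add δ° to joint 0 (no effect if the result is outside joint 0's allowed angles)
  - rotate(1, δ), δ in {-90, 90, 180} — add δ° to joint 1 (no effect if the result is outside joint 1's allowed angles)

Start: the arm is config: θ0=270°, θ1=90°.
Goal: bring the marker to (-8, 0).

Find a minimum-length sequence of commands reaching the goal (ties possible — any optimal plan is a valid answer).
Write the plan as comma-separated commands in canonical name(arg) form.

rotate(1, -90), rotate(0, -90)

t0: config: θ0=270°, θ1=90°
step 1 (rotate(1, -90)): config: θ0=270°, θ1=0°
step 2 (rotate(0, -90)): config: θ0=180°, θ1=0°
nothing shorter than 2 reaches the goal.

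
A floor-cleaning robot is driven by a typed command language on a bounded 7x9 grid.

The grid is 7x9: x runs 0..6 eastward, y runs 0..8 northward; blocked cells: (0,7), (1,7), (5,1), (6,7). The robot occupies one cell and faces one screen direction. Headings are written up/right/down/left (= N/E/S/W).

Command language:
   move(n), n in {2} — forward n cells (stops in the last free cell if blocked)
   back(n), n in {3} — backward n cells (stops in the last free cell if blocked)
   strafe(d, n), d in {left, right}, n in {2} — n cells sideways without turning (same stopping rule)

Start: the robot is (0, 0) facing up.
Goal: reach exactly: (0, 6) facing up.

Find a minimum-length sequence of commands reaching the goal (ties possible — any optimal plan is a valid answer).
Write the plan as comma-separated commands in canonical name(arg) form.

t0: (0, 0) facing up
[1] after move(2): (0, 2) facing up
[2] after move(2): (0, 4) facing up
[3] after move(2): (0, 6) facing up
nothing shorter than 3 reaches the goal.

move(2), move(2), move(2)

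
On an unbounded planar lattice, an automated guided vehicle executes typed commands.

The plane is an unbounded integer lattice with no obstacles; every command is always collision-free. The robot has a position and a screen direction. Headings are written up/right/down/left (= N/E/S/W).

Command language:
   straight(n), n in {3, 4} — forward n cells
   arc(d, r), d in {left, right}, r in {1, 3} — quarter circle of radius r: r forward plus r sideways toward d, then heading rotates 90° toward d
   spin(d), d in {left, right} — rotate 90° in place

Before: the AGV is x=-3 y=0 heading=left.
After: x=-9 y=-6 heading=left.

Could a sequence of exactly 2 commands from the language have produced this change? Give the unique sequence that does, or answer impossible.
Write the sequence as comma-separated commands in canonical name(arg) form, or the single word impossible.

arc(left, 3), arc(right, 3)

key: running arc(right, 3) before arc(left, 3) would end elsewhere — order is forced
start: x=-3 y=0 heading=left
[1] after arc(left, 3): x=-6 y=-3 heading=down
[2] after arc(right, 3): x=-9 y=-6 heading=left
uniquely the one of 64 2-step routes that fits.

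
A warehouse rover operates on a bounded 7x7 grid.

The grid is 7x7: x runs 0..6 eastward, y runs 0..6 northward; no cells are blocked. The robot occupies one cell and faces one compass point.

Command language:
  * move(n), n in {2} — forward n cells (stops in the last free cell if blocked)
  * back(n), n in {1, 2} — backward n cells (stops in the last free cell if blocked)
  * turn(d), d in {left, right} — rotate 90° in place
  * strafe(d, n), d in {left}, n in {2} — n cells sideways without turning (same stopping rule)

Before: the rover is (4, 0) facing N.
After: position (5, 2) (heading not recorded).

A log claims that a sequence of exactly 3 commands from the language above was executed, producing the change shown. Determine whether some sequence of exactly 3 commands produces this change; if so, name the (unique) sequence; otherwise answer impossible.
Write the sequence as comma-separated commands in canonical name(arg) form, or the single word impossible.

key: order matters: swapping move(2) and back(1) lands elsewhere
begin: (4, 0) facing N
[1] after move(2): (4, 2) facing N
[2] after turn(left): (4, 2) facing W
[3] after back(1): (5, 2) facing W
all 216 alternatives checked — unique.

move(2), turn(left), back(1)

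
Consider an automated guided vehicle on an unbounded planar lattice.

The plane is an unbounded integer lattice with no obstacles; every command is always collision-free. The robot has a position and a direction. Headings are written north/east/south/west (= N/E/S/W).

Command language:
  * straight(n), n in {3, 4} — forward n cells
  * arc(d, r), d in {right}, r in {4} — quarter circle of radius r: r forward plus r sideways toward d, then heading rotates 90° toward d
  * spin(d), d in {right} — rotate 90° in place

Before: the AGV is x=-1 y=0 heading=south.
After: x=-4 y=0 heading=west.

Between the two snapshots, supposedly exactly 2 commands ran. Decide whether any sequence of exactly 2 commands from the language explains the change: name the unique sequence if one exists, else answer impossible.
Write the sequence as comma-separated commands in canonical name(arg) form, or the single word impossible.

key: position moved to (-4,0) AND the heading swung to W — translation plus rotation needed
t0: x=-1 y=0 heading=south
t=1 spin(right) ⇒ x=-1 y=0 heading=west
t=2 straight(3) ⇒ x=-4 y=0 heading=west
no rival 2-sequence matches.

spin(right), straight(3)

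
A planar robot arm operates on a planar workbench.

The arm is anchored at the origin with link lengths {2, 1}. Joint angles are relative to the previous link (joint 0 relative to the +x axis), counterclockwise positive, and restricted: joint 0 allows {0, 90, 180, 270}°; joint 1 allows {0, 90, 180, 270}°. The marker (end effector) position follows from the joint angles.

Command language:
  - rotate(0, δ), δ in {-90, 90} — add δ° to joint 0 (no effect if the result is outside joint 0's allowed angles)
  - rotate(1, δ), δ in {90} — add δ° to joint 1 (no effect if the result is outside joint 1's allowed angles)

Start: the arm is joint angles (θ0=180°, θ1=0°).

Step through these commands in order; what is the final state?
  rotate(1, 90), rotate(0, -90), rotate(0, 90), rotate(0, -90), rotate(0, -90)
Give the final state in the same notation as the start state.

start: joint angles (θ0=180°, θ1=0°)
step 1 (rotate(1, 90)): joint angles (θ0=180°, θ1=90°)
step 2 (rotate(0, -90)): joint angles (θ0=90°, θ1=90°)
step 3 (rotate(0, 90)): joint angles (θ0=180°, θ1=90°)
step 4 (rotate(0, -90)): joint angles (θ0=90°, θ1=90°)
step 5 (rotate(0, -90)): joint angles (θ0=0°, θ1=90°)

joint angles (θ0=0°, θ1=90°)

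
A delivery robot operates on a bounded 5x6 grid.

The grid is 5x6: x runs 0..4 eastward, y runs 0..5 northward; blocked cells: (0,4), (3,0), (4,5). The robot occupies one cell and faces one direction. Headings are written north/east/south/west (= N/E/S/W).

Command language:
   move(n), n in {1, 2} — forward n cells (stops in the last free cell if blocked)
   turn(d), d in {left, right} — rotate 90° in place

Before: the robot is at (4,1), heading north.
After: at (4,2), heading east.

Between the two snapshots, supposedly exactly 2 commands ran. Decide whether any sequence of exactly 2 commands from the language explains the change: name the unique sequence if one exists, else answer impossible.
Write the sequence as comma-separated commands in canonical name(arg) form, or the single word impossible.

move(1), turn(right)

key: running turn(right) before move(1) would end elsewhere — order is forced
from: at (4,1), heading north
step 1 (move(1)): at (4,2), heading north
step 2 (turn(right)): at (4,2), heading east
no other 2-command option fits: unique.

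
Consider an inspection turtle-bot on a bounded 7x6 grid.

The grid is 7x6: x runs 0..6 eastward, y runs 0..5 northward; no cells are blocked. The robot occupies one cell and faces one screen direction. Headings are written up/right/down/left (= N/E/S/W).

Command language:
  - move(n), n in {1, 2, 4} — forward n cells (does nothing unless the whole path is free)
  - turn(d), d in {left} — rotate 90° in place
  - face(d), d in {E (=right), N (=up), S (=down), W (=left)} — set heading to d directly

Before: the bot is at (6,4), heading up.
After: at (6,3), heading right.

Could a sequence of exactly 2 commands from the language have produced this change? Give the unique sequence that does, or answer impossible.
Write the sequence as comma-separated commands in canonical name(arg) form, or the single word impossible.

impossible

no 2-step route produces this change.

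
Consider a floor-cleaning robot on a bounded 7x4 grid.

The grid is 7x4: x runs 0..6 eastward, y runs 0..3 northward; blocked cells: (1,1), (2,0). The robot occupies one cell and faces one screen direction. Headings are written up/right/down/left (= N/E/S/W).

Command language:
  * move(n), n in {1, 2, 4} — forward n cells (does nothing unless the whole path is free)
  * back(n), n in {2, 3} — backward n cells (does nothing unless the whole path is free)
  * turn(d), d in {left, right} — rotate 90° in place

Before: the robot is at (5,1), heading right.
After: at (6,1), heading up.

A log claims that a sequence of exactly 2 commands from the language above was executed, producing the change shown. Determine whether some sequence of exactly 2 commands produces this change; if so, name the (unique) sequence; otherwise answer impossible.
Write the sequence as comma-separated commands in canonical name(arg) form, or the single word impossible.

move(1), turn(left)

key: running turn(left) before move(1) would end elsewhere — order is forced
begin: at (5,1), heading right
1. move(1) → at (6,1), heading right
2. turn(left) → at (6,1), heading up
uniquely the one of 49 2-step routes that fits.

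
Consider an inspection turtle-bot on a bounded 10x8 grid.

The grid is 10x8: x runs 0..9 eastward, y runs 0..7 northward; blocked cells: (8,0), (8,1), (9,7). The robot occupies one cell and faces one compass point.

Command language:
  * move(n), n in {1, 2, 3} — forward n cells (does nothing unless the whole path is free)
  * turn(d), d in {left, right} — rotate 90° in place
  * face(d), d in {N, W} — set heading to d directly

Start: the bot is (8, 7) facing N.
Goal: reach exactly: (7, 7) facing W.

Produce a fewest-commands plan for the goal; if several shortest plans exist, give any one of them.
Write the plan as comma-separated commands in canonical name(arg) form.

start: (8, 7) facing N
t=1 face(W) ⇒ (8, 7) facing W
t=2 move(1) ⇒ (7, 7) facing W
shorter routes all fall short; 2 is best.

face(W), move(1)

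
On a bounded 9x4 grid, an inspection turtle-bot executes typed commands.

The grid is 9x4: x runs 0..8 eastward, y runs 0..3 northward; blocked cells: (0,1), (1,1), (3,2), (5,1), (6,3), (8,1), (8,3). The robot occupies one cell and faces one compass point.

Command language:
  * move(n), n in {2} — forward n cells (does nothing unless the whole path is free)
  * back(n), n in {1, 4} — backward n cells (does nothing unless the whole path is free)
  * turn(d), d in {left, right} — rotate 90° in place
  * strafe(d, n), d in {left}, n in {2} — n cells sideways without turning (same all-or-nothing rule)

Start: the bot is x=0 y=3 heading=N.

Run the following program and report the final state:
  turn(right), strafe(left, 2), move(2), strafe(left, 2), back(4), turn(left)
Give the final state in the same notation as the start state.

x=2 y=3 heading=N

start: x=0 y=3 heading=N
t=1 turn(right) ⇒ x=0 y=3 heading=E
t=2 strafe(left, 2) ⇒ x=0 y=3 heading=E
t=3 move(2) ⇒ x=2 y=3 heading=E
t=4 strafe(left, 2) ⇒ x=2 y=3 heading=E
t=5 back(4) ⇒ x=2 y=3 heading=E
t=6 turn(left) ⇒ x=2 y=3 heading=N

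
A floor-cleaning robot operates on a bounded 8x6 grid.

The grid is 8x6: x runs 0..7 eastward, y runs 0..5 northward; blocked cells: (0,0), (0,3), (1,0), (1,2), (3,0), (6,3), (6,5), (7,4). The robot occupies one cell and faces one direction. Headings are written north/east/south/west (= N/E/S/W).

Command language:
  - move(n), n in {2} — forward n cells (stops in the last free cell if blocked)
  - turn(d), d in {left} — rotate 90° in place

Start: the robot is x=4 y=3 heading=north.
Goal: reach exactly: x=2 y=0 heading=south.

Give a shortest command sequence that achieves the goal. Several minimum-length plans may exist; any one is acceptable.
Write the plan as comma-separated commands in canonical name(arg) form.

turn(left), move(2), turn(left), move(2), move(2)

initial: x=4 y=3 heading=north
t=1 turn(left) ⇒ x=4 y=3 heading=west
t=2 move(2) ⇒ x=2 y=3 heading=west
t=3 turn(left) ⇒ x=2 y=3 heading=south
t=4 move(2) ⇒ x=2 y=1 heading=south
t=5 move(2) ⇒ x=2 y=0 heading=south
nothing shorter than 5 reaches the goal.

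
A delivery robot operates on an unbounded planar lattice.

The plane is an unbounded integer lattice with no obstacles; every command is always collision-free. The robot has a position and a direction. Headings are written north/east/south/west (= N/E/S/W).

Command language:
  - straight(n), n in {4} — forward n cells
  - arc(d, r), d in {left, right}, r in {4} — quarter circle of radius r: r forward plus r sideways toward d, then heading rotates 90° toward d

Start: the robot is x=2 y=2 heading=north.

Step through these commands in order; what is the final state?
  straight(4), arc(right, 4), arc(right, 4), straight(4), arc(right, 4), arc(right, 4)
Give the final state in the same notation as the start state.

x=2 y=2 heading=north

start: x=2 y=2 heading=north
[1] after straight(4): x=2 y=6 heading=north
[2] after arc(right, 4): x=6 y=10 heading=east
[3] after arc(right, 4): x=10 y=6 heading=south
[4] after straight(4): x=10 y=2 heading=south
[5] after arc(right, 4): x=6 y=-2 heading=west
[6] after arc(right, 4): x=2 y=2 heading=north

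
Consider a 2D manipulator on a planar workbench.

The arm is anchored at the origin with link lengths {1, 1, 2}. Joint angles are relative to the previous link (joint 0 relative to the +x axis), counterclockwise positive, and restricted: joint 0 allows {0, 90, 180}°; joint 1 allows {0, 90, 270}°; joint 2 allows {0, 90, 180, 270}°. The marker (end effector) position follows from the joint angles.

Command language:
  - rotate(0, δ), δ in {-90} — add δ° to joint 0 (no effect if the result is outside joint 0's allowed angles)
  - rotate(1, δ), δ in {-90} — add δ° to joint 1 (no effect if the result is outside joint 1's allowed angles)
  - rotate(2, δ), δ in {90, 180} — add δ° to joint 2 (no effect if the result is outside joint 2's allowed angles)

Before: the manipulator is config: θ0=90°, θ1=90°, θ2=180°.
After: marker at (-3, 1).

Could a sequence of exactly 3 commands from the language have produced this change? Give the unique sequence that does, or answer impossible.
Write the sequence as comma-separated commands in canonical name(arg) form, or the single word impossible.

initial: config: θ0=90°, θ1=90°, θ2=180°
1. rotate(2, 180) → config: θ0=90°, θ1=90°, θ2=0°
2. rotate(2, 180) → config: θ0=90°, θ1=90°, θ2=180°
3. rotate(2, 180) → config: θ0=90°, θ1=90°, θ2=0°
no other 3-command option fits: unique.

rotate(2, 180), rotate(2, 180), rotate(2, 180)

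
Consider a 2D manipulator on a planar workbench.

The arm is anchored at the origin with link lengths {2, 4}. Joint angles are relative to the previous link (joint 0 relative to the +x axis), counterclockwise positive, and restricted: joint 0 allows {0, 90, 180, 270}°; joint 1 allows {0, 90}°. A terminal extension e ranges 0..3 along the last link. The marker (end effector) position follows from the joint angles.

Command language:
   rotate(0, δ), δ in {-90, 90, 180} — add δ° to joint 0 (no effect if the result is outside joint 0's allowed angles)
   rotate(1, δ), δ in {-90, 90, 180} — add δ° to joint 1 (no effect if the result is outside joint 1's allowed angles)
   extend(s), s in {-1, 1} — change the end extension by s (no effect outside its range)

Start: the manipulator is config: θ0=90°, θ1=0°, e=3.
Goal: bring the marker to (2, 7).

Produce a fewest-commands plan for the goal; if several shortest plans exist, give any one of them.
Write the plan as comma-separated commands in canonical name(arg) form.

from: config: θ0=90°, θ1=0°, e=3
[1] after rotate(0, -90): config: θ0=0°, θ1=0°, e=3
[2] after rotate(1, 90): config: θ0=0°, θ1=90°, e=3
minimal: 2 command(s), checked below 2.

rotate(0, -90), rotate(1, 90)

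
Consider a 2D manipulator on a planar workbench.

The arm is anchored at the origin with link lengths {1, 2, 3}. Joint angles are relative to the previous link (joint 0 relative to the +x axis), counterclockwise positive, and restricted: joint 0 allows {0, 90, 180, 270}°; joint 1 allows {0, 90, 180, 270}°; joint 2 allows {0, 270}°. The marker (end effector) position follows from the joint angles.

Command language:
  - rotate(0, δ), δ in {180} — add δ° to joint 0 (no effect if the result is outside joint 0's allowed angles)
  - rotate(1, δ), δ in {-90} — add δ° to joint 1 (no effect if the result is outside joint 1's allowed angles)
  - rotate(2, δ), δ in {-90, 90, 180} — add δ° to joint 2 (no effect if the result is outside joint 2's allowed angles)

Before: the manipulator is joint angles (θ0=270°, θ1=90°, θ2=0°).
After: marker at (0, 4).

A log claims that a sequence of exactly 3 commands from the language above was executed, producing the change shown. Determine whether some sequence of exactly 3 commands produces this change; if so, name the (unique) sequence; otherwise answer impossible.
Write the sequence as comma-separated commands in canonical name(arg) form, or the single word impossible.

initial: joint angles (θ0=270°, θ1=90°, θ2=0°)
step 1 (rotate(1, -90)): joint angles (θ0=270°, θ1=0°, θ2=0°)
step 2 (rotate(1, -90)): joint angles (θ0=270°, θ1=270°, θ2=0°)
step 3 (rotate(1, -90)): joint angles (θ0=270°, θ1=180°, θ2=0°)
uniquely the one of 125 3-step routes that fits.

rotate(1, -90), rotate(1, -90), rotate(1, -90)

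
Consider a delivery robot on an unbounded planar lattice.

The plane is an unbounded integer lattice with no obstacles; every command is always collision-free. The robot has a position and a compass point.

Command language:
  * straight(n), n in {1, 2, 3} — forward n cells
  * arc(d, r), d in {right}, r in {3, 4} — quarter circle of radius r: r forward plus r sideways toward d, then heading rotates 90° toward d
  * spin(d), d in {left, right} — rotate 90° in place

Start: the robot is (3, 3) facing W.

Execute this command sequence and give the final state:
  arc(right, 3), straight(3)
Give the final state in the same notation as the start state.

(0, 9) facing N

initial: (3, 3) facing W
1. arc(right, 3) → (0, 6) facing N
2. straight(3) → (0, 9) facing N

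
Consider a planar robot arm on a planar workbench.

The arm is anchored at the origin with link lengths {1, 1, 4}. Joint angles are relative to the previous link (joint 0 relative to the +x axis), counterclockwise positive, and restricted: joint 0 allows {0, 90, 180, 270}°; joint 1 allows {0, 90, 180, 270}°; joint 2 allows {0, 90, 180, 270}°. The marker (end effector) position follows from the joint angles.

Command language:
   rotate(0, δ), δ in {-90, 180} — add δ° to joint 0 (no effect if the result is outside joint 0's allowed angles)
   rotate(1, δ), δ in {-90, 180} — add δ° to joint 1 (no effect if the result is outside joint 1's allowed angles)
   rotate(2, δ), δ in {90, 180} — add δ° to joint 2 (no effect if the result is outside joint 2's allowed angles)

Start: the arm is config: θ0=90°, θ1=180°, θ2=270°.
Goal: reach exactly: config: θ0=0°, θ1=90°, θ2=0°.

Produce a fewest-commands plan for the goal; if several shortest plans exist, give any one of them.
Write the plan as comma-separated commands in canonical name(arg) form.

rotate(2, 90), rotate(1, -90), rotate(0, -90)

from: config: θ0=90°, θ1=180°, θ2=270°
t=1 rotate(2, 90) ⇒ config: θ0=90°, θ1=180°, θ2=0°
t=2 rotate(1, -90) ⇒ config: θ0=90°, θ1=90°, θ2=0°
t=3 rotate(0, -90) ⇒ config: θ0=0°, θ1=90°, θ2=0°
nothing shorter than 3 reaches the goal.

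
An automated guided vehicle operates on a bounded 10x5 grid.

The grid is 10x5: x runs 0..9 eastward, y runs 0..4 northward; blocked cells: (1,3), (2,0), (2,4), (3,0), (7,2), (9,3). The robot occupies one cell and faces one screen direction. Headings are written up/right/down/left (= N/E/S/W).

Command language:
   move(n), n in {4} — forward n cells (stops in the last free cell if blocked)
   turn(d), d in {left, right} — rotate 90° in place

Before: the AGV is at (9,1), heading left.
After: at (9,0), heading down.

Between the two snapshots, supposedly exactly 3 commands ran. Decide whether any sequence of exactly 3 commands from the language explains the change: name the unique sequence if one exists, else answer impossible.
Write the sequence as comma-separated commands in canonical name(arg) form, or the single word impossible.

key: order matters: swapping turn(left) and move(4) lands elsewhere
begin: at (9,1), heading left
step 1 (turn(left)): at (9,1), heading down
step 2 (move(4)): at (9,0), heading down
step 3 (move(4)): at (9,0), heading down
all 27 alternatives checked — unique.

turn(left), move(4), move(4)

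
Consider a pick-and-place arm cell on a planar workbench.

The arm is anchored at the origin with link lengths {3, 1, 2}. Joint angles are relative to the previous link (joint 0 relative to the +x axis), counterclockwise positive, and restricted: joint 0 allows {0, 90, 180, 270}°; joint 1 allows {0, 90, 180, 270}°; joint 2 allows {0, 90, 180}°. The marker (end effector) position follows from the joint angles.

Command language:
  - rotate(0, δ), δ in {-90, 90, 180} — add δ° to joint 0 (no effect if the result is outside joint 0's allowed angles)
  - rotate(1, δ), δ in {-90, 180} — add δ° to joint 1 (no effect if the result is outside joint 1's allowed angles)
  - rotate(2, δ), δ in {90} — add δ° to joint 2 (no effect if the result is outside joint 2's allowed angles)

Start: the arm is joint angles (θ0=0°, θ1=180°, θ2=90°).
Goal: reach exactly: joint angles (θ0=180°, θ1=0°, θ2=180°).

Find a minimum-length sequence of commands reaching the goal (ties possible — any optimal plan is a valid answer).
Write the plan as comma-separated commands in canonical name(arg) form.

rotate(1, 180), rotate(0, 180), rotate(2, 90)

start: joint angles (θ0=0°, θ1=180°, θ2=90°)
1. rotate(1, 180) → joint angles (θ0=0°, θ1=0°, θ2=90°)
2. rotate(0, 180) → joint angles (θ0=180°, θ1=0°, θ2=90°)
3. rotate(2, 90) → joint angles (θ0=180°, θ1=0°, θ2=180°)
shorter routes all fall short; 3 is best.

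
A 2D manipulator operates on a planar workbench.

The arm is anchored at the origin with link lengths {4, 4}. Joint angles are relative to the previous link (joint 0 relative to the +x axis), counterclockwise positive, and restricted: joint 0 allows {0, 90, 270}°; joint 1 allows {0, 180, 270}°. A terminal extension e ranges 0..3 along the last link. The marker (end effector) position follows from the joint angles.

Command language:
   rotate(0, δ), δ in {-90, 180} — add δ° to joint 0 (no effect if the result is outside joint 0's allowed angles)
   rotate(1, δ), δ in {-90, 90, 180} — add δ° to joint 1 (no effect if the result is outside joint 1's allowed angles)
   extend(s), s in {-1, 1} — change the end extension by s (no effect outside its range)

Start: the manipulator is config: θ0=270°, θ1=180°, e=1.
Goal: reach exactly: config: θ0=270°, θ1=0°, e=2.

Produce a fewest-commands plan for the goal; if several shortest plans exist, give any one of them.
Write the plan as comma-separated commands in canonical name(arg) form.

initial: config: θ0=270°, θ1=180°, e=1
1. rotate(1, 180) → config: θ0=270°, θ1=0°, e=1
2. extend(1) → config: θ0=270°, θ1=0°, e=2
nothing shorter than 2 reaches the goal.

rotate(1, 180), extend(1)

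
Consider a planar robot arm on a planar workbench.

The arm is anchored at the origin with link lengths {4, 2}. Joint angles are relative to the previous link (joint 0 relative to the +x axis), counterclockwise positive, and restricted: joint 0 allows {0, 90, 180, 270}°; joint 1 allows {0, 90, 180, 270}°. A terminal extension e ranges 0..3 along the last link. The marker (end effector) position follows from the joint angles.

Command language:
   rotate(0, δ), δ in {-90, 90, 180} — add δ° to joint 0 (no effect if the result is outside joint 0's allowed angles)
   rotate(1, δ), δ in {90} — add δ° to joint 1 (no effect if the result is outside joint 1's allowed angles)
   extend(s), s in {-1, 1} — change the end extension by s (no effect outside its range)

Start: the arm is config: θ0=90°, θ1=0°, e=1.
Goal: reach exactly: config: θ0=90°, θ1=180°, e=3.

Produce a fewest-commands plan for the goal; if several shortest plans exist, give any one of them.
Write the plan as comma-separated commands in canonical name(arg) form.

initial: config: θ0=90°, θ1=0°, e=1
step 1 (extend(1)): config: θ0=90°, θ1=0°, e=2
step 2 (extend(1)): config: θ0=90°, θ1=0°, e=3
step 3 (rotate(1, 90)): config: θ0=90°, θ1=90°, e=3
step 4 (rotate(1, 90)): config: θ0=90°, θ1=180°, e=3
nothing shorter than 4 reaches the goal.

extend(1), extend(1), rotate(1, 90), rotate(1, 90)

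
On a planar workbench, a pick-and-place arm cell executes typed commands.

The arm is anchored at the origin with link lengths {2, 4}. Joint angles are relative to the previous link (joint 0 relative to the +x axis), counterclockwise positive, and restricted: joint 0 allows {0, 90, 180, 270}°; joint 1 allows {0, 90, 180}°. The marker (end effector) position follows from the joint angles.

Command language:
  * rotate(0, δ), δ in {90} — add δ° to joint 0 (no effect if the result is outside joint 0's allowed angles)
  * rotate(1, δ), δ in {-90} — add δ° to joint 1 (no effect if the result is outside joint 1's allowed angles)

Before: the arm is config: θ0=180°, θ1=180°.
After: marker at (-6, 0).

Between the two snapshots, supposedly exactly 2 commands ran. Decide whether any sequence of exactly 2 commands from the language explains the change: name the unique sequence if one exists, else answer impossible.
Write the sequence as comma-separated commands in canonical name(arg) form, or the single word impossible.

start: config: θ0=180°, θ1=180°
t=1 rotate(1, -90) ⇒ config: θ0=180°, θ1=90°
t=2 rotate(1, -90) ⇒ config: θ0=180°, θ1=0°
no rival 2-sequence matches.

rotate(1, -90), rotate(1, -90)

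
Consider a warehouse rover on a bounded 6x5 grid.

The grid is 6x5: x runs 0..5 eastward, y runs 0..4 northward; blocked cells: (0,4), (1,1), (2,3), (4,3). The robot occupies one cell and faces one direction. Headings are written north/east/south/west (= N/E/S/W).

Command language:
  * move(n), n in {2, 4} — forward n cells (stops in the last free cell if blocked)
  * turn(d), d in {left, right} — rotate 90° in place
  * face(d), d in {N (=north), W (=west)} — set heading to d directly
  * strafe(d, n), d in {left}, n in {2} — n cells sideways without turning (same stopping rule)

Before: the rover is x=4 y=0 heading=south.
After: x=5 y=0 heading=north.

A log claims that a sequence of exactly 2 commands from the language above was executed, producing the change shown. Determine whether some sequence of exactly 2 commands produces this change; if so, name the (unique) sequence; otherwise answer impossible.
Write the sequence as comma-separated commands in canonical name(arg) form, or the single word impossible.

key: position moved to (5,0) AND the heading swung to N — translation plus rotation needed
t0: x=4 y=0 heading=south
1. strafe(left, 2) → x=5 y=0 heading=south
2. face(N) → x=5 y=0 heading=north
no other 2-command option fits: unique.

strafe(left, 2), face(N)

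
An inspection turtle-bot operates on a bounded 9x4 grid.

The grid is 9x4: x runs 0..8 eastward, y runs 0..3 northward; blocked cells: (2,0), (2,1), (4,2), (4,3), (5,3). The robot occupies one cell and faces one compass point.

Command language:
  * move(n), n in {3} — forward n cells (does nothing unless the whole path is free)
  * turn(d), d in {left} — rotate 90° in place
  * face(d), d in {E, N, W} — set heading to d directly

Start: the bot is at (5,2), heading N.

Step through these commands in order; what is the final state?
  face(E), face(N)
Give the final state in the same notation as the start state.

at (5,2), heading N

t0: at (5,2), heading N
1. face(E) → at (5,2), heading E
2. face(N) → at (5,2), heading N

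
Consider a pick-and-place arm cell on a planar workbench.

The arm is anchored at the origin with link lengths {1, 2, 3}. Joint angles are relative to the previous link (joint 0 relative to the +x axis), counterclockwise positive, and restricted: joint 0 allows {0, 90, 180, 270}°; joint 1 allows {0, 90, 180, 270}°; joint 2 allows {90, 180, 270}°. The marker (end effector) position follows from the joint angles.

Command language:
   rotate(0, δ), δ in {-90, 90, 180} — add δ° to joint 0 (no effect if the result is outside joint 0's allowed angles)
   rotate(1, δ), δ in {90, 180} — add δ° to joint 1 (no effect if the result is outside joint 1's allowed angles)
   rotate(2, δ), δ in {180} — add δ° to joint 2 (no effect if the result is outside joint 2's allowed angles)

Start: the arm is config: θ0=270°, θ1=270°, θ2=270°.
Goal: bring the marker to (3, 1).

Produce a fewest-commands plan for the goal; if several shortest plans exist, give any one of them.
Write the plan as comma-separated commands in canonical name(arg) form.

start: config: θ0=270°, θ1=270°, θ2=270°
[1] after rotate(1, 180): config: θ0=270°, θ1=90°, θ2=270°
[2] after rotate(1, 90): config: θ0=270°, θ1=180°, θ2=270°
shorter routes all fall short; 2 is best.

rotate(1, 180), rotate(1, 90)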